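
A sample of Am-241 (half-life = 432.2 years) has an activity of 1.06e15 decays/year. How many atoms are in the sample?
N = A/λ = 6.609e17 atoms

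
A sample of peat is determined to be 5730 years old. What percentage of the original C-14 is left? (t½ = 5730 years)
N/N₀ = (1/2)^(t/t½) = 0.5 = 50%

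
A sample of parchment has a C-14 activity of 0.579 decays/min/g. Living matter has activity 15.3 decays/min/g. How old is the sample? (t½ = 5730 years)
Age = t½ × log₂(A₀/A) = 27070 years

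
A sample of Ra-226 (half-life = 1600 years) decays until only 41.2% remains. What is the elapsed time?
t = t½ × log₂(N₀/N) = 2047 years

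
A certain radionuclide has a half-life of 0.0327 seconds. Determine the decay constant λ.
λ = ln(2)/t½ = 21.2 second⁻¹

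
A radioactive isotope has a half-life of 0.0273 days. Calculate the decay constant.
λ = ln(2)/t½ = 25.39 day⁻¹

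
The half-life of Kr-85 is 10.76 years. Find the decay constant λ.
λ = ln(2)/t½ = 0.06442 year⁻¹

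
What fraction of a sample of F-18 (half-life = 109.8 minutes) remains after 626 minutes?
N/N₀ = (1/2)^(t/t½) = 0.01922 = 1.92%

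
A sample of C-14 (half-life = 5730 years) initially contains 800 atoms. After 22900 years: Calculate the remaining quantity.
N = N₀(1/2)^(t/t½) = 50.12 atoms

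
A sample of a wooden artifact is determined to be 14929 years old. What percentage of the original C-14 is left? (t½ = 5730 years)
N/N₀ = (1/2)^(t/t½) = 0.1643 = 16.4%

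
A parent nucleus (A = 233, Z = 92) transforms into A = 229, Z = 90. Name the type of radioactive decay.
ΔA = -4, ΔZ = -2 ⇒ alpha decay (α)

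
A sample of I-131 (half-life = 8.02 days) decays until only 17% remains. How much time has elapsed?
t = t½ × log₂(N₀/N) = 20.5 days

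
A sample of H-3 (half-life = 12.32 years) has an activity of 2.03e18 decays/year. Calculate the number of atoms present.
N = A/λ = 3.608e19 atoms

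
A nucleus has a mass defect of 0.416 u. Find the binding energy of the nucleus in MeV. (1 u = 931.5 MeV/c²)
B.E. = Δm × 931.5 = 387.5 MeV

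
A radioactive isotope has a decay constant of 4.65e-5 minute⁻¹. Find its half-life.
t½ = ln(2)/λ = 14910 minutes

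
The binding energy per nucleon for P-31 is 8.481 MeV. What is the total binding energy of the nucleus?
B.E. = 8.481 × 31 = 262.9 MeV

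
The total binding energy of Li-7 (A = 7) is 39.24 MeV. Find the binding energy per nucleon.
B.E./A = 39.24/7 = 5.606 MeV/nucleon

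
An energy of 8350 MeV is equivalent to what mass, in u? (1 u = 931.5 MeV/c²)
m = E/c² = 8.964 u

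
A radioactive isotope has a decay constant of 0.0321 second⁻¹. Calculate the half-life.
t½ = ln(2)/λ = 21.59 seconds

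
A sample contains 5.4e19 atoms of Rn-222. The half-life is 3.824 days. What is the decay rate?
A = λN = 9.788e18 decays/day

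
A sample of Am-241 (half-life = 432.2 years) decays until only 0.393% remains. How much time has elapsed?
t = t½ × log₂(N₀/N) = 3454 years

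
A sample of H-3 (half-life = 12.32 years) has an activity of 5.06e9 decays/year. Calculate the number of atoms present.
N = A/λ = 8.994e10 atoms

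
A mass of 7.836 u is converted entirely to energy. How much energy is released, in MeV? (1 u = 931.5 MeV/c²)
E = mc² = 7299 MeV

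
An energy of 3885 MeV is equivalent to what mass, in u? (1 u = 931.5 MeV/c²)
m = E/c² = 4.171 u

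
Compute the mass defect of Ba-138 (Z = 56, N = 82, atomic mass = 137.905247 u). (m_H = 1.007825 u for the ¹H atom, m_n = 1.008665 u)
Δm = Z·m_H + N·m_n − M = 1.243 u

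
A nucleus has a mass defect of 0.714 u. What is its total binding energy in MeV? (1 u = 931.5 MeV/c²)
B.E. = Δm × 931.5 = 665.1 MeV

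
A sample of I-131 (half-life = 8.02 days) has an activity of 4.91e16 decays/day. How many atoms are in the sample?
N = A/λ = 5.681e17 atoms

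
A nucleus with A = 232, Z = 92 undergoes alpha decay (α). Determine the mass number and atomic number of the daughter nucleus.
Daughter: A = 228, Z = 90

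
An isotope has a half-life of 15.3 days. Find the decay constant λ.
λ = ln(2)/t½ = 0.0453 day⁻¹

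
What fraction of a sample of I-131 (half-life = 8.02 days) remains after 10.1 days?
N/N₀ = (1/2)^(t/t½) = 0.4177 = 41.8%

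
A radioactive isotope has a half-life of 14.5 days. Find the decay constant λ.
λ = ln(2)/t½ = 0.0478 day⁻¹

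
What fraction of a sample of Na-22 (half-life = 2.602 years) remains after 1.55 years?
N/N₀ = (1/2)^(t/t½) = 0.6617 = 66.2%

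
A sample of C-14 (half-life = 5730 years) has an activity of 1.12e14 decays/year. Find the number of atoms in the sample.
N = A/λ = 9.259e17 atoms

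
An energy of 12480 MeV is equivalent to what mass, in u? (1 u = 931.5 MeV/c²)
m = E/c² = 13.4 u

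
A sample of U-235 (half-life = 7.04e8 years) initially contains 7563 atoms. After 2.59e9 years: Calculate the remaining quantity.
N = N₀(1/2)^(t/t½) = 590.5 atoms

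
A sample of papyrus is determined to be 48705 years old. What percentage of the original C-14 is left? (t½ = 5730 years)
N/N₀ = (1/2)^(t/t½) = 0.002762 = 0.276%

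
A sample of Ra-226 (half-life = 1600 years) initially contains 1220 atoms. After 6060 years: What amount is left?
N = N₀(1/2)^(t/t½) = 88.35 atoms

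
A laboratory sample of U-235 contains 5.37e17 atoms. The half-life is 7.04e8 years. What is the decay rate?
A = λN = 5.287e8 decays/year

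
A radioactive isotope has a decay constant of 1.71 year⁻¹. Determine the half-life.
t½ = ln(2)/λ = 0.4053 years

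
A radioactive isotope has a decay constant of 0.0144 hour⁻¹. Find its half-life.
t½ = ln(2)/λ = 48.14 hours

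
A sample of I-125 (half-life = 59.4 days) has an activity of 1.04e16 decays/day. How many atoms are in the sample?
N = A/λ = 8.912e17 atoms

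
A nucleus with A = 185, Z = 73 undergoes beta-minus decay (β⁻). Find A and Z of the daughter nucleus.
Daughter: A = 185, Z = 74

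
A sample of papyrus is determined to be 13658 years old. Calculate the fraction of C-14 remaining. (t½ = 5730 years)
N/N₀ = (1/2)^(t/t½) = 0.1916 = 19.2%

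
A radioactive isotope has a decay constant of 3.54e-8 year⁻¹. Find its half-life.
t½ = ln(2)/λ = 1.958e7 years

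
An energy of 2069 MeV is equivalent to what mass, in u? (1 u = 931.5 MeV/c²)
m = E/c² = 2.221 u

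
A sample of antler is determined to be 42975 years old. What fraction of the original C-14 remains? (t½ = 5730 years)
N/N₀ = (1/2)^(t/t½) = 0.005524 = 0.552%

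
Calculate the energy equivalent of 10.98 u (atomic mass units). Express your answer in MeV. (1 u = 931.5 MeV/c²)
E = mc² = 10230 MeV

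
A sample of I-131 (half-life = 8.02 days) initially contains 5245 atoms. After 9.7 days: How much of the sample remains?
N = N₀(1/2)^(t/t½) = 2268 atoms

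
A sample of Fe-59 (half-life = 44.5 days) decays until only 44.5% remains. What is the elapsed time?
t = t½ × log₂(N₀/N) = 51.98 days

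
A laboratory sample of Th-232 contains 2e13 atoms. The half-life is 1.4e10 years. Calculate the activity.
A = λN = 990.2 decays/year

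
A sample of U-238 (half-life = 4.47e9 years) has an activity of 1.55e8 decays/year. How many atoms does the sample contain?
N = A/λ = 9.996e17 atoms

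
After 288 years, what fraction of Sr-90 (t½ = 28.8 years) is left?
N/N₀ = (1/2)^(t/t½) = 9.766e-4 = 0.0977%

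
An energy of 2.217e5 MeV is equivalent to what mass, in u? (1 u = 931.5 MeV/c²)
m = E/c² = 238 u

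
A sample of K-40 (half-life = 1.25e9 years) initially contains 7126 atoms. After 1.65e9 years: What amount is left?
N = N₀(1/2)^(t/t½) = 2854 atoms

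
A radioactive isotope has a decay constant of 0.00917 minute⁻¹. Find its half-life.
t½ = ln(2)/λ = 75.59 minutes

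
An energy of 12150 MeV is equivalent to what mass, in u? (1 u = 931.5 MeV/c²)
m = E/c² = 13.04 u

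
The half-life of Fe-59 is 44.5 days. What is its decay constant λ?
λ = ln(2)/t½ = 0.01558 day⁻¹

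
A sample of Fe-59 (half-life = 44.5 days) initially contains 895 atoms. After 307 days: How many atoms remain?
N = N₀(1/2)^(t/t½) = 7.5 atoms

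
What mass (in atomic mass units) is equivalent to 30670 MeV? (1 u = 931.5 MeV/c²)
m = E/c² = 32.93 u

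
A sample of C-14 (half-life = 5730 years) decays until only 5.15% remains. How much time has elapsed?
t = t½ × log₂(N₀/N) = 24520 years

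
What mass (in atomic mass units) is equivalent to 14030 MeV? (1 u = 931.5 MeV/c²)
m = E/c² = 15.06 u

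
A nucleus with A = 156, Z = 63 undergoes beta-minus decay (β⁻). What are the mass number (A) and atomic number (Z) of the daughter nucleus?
Daughter: A = 156, Z = 64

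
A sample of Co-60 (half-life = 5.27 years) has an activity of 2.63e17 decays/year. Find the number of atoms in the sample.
N = A/λ = 2e18 atoms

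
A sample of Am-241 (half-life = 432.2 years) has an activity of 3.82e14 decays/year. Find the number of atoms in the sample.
N = A/λ = 2.382e17 atoms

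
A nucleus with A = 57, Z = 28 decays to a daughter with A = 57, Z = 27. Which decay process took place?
ΔA = 0, ΔZ = -1 ⇒ beta-plus decay (β⁺) or electron capture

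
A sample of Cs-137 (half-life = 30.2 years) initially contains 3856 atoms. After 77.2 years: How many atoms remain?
N = N₀(1/2)^(t/t½) = 655.6 atoms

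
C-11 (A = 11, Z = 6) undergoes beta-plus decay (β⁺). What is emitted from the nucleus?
β⁺: positron (e⁺) + neutrino (νₑ)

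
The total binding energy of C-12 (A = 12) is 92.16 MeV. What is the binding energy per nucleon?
B.E./A = 92.16/12 = 7.68 MeV/nucleon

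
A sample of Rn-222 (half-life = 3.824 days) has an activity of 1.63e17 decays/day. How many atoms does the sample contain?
N = A/λ = 8.992e17 atoms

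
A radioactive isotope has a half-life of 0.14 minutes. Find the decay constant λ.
λ = ln(2)/t½ = 4.951 minute⁻¹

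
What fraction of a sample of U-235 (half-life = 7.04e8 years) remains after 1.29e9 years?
N/N₀ = (1/2)^(t/t½) = 0.2808 = 28.1%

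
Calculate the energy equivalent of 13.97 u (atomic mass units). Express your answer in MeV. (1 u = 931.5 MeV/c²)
E = mc² = 13010 MeV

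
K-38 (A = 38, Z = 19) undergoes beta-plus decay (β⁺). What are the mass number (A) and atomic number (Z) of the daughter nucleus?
Daughter: A = 38, Z = 18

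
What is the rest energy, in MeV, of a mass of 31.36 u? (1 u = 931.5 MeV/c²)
E = mc² = 29210 MeV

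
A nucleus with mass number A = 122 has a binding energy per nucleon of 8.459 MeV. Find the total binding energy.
B.E. = 8.459 × 122 = 1032 MeV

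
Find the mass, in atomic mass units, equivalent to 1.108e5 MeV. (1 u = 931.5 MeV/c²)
m = E/c² = 118.9 u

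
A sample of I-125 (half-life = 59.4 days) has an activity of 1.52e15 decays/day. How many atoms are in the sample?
N = A/λ = 1.303e17 atoms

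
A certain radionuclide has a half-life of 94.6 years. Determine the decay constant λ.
λ = ln(2)/t½ = 0.007327 year⁻¹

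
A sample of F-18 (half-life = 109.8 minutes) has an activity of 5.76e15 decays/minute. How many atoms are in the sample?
N = A/λ = 9.124e17 atoms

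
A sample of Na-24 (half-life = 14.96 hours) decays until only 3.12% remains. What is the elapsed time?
t = t½ × log₂(N₀/N) = 74.83 hours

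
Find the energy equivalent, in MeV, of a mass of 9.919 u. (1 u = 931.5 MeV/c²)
E = mc² = 9240 MeV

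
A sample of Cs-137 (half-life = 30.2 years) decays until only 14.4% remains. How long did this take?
t = t½ × log₂(N₀/N) = 84.43 years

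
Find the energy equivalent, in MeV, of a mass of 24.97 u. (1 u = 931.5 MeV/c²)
E = mc² = 23260 MeV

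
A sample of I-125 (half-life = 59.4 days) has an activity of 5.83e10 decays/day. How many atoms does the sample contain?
N = A/λ = 4.996e12 atoms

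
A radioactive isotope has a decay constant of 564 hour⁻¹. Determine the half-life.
t½ = ln(2)/λ = 0.001229 hours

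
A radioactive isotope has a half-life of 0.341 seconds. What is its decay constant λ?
λ = ln(2)/t½ = 2.033 second⁻¹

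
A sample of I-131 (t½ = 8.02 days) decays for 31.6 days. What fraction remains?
N/N₀ = (1/2)^(t/t½) = 0.06515 = 6.51%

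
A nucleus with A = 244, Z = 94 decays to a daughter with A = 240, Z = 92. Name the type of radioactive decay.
ΔA = -4, ΔZ = -2 ⇒ alpha decay (α)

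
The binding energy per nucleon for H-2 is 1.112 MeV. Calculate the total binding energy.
B.E. = 1.112 × 2 = 2.224 MeV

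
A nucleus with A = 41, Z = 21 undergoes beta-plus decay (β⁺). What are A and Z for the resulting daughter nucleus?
Daughter: A = 41, Z = 20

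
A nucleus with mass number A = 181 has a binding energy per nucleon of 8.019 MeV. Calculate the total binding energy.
B.E. = 8.019 × 181 = 1451 MeV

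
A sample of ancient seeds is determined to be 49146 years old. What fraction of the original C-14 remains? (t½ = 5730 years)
N/N₀ = (1/2)^(t/t½) = 0.002619 = 0.262%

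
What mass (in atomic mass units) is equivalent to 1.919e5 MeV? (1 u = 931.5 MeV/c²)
m = E/c² = 206 u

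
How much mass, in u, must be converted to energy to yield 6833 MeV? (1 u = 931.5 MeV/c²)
m = E/c² = 7.335 u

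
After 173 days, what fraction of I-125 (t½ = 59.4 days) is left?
N/N₀ = (1/2)^(t/t½) = 0.1328 = 13.3%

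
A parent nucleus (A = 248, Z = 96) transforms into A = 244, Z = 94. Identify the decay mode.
ΔA = -4, ΔZ = -2 ⇒ alpha decay (α)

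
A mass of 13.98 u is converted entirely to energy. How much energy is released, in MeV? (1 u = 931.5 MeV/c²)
E = mc² = 13020 MeV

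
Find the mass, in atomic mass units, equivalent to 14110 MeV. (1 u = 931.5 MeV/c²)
m = E/c² = 15.15 u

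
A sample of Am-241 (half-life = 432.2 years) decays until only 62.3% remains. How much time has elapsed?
t = t½ × log₂(N₀/N) = 295.1 years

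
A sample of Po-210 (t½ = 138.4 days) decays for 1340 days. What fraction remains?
N/N₀ = (1/2)^(t/t½) = 0.001217 = 0.122%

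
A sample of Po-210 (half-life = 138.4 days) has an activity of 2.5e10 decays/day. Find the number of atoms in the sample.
N = A/λ = 4.992e12 atoms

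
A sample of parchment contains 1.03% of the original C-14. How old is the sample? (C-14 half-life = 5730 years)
Age = t½ × log₂(1/ratio) = 37820 years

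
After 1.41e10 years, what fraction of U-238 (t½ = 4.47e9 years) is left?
N/N₀ = (1/2)^(t/t½) = 0.1123 = 11.2%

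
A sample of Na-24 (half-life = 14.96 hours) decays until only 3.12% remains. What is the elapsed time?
t = t½ × log₂(N₀/N) = 74.83 hours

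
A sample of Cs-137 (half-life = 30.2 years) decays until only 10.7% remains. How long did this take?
t = t½ × log₂(N₀/N) = 97.37 years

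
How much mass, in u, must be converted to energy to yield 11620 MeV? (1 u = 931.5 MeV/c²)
m = E/c² = 12.47 u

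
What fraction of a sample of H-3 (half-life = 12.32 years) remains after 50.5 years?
N/N₀ = (1/2)^(t/t½) = 0.05835 = 5.84%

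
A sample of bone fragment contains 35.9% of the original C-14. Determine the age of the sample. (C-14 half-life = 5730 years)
Age = t½ × log₂(1/ratio) = 8469 years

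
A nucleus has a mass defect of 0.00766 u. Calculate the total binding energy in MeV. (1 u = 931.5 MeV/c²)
B.E. = Δm × 931.5 = 7.135 MeV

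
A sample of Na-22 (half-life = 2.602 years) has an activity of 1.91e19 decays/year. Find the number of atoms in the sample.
N = A/λ = 7.17e19 atoms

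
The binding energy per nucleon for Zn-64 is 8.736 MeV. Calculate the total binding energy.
B.E. = 8.736 × 64 = 559.1 MeV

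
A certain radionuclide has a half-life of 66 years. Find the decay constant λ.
λ = ln(2)/t½ = 0.0105 year⁻¹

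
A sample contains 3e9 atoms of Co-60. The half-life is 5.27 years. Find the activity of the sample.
A = λN = 3.946e8 decays/year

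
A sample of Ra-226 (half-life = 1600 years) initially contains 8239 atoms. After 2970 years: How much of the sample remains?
N = N₀(1/2)^(t/t½) = 2276 atoms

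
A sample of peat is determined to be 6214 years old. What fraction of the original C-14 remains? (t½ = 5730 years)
N/N₀ = (1/2)^(t/t½) = 0.4716 = 47.2%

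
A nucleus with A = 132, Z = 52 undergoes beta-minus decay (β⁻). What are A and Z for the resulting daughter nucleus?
Daughter: A = 132, Z = 53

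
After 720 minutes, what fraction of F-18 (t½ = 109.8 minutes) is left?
N/N₀ = (1/2)^(t/t½) = 0.01062 = 1.06%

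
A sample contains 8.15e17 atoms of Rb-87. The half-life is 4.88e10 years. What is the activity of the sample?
A = λN = 1.158e7 decays/year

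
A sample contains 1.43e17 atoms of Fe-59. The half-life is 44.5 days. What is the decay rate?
A = λN = 2.227e15 decays/day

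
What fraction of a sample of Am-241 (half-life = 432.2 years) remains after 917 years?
N/N₀ = (1/2)^(t/t½) = 0.2298 = 23%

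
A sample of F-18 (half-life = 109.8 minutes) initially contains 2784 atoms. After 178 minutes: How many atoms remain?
N = N₀(1/2)^(t/t½) = 905 atoms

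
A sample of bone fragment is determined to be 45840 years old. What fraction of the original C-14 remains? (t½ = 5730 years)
N/N₀ = (1/2)^(t/t½) = 0.003906 = 0.391%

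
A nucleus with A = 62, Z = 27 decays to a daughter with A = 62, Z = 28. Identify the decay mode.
ΔA = 0, ΔZ = +1 ⇒ beta-minus decay (β⁻)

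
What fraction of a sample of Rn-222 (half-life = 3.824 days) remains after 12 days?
N/N₀ = (1/2)^(t/t½) = 0.1136 = 11.4%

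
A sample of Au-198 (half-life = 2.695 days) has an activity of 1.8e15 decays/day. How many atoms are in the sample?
N = A/λ = 6.999e15 atoms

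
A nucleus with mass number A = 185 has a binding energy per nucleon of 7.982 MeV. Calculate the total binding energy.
B.E. = 7.982 × 185 = 1477 MeV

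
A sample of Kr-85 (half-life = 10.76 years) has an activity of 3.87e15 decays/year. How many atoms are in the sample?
N = A/λ = 6.008e16 atoms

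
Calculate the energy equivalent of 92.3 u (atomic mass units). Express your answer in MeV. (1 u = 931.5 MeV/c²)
E = mc² = 85980 MeV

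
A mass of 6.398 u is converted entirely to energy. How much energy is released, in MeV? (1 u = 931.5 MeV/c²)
E = mc² = 5960 MeV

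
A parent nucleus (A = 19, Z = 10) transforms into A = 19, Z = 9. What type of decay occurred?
ΔA = 0, ΔZ = -1 ⇒ beta-plus decay (β⁺) or electron capture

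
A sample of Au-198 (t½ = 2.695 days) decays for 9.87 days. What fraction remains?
N/N₀ = (1/2)^(t/t½) = 0.07898 = 7.9%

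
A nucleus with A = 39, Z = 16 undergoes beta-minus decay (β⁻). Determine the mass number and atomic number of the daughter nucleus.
Daughter: A = 39, Z = 17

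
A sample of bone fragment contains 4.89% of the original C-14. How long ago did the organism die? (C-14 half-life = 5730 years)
Age = t½ × log₂(1/ratio) = 24950 years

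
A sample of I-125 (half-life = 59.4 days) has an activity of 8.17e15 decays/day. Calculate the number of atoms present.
N = A/λ = 7.001e17 atoms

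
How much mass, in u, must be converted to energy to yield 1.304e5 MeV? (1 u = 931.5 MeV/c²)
m = E/c² = 140 u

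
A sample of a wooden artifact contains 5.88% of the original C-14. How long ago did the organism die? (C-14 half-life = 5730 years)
Age = t½ × log₂(1/ratio) = 23420 years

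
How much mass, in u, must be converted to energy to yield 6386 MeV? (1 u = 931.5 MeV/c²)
m = E/c² = 6.856 u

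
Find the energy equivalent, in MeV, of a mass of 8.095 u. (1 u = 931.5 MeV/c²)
E = mc² = 7540 MeV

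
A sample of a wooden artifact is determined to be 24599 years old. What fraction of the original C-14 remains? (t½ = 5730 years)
N/N₀ = (1/2)^(t/t½) = 0.05101 = 5.1%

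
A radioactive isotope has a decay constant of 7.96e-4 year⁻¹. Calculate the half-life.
t½ = ln(2)/λ = 870.8 years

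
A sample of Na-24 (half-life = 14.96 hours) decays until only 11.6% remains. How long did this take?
t = t½ × log₂(N₀/N) = 46.49 hours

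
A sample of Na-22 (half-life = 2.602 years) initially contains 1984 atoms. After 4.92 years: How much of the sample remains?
N = N₀(1/2)^(t/t½) = 535 atoms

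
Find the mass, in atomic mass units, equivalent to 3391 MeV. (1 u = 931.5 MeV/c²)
m = E/c² = 3.64 u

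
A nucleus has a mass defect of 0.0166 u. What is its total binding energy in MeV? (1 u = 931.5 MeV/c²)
B.E. = Δm × 931.5 = 15.46 MeV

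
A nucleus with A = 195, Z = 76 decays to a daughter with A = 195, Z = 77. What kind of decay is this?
ΔA = 0, ΔZ = +1 ⇒ beta-minus decay (β⁻)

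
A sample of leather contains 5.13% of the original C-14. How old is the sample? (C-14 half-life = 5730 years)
Age = t½ × log₂(1/ratio) = 24550 years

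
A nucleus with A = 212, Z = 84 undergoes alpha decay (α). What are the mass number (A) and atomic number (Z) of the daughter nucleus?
Daughter: A = 208, Z = 82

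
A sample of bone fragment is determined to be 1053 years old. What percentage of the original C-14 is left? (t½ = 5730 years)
N/N₀ = (1/2)^(t/t½) = 0.8804 = 88%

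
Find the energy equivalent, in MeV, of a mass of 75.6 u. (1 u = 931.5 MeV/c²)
E = mc² = 70420 MeV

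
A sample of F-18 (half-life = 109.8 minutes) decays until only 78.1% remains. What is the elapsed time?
t = t½ × log₂(N₀/N) = 39.16 minutes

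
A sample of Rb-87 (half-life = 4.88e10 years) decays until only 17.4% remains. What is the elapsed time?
t = t½ × log₂(N₀/N) = 1.231e11 years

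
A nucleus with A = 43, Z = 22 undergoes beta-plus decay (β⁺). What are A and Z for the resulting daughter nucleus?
Daughter: A = 43, Z = 21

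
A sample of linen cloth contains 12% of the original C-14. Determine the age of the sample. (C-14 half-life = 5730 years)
Age = t½ × log₂(1/ratio) = 17530 years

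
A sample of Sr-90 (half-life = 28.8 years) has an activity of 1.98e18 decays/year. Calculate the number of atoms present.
N = A/λ = 8.227e19 atoms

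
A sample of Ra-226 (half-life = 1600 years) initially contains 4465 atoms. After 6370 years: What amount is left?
N = N₀(1/2)^(t/t½) = 282.7 atoms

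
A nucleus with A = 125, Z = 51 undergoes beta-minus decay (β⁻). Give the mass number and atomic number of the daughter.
Daughter: A = 125, Z = 52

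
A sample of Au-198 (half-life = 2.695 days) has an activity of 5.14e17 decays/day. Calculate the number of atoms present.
N = A/λ = 1.998e18 atoms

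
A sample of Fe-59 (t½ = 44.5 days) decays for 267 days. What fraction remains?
N/N₀ = (1/2)^(t/t½) = 0.01562 = 1.56%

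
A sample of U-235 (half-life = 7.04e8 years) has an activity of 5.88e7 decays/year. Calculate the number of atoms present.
N = A/λ = 5.972e16 atoms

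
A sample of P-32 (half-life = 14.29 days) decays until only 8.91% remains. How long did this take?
t = t½ × log₂(N₀/N) = 49.85 days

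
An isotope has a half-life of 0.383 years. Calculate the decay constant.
λ = ln(2)/t½ = 1.81 year⁻¹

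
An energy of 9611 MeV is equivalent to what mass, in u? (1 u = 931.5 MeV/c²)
m = E/c² = 10.32 u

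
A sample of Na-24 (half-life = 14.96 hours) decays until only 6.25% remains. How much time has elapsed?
t = t½ × log₂(N₀/N) = 59.84 hours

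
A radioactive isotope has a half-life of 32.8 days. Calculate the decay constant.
λ = ln(2)/t½ = 0.02113 day⁻¹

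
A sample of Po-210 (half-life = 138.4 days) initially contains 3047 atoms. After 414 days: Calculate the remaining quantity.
N = N₀(1/2)^(t/t½) = 383.2 atoms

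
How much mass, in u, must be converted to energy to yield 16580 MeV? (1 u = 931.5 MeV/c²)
m = E/c² = 17.8 u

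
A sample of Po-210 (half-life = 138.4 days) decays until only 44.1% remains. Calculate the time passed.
t = t½ × log₂(N₀/N) = 163.5 days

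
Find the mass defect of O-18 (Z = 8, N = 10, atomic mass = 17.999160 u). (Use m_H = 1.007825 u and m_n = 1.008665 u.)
Δm = Z·m_H + N·m_n − M = 0.1501 u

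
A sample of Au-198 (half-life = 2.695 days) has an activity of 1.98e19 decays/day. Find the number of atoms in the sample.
N = A/λ = 7.698e19 atoms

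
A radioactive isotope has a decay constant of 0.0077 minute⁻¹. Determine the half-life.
t½ = ln(2)/λ = 90.02 minutes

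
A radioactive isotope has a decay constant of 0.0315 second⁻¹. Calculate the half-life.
t½ = ln(2)/λ = 22 seconds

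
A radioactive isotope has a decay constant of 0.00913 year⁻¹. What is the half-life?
t½ = ln(2)/λ = 75.92 years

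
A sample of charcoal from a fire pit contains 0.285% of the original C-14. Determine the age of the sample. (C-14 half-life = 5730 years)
Age = t½ × log₂(1/ratio) = 48450 years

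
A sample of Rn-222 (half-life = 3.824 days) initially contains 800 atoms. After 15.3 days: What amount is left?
N = N₀(1/2)^(t/t½) = 49.96 atoms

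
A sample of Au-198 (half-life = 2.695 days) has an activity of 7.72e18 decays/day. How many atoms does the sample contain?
N = A/λ = 3.002e19 atoms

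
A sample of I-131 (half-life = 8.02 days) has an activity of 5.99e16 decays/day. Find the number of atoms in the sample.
N = A/λ = 6.931e17 atoms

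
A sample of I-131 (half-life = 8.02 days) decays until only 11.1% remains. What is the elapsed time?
t = t½ × log₂(N₀/N) = 25.43 days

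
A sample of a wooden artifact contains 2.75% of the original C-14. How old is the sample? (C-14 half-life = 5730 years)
Age = t½ × log₂(1/ratio) = 29710 years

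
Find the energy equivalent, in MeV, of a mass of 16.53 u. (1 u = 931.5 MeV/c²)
E = mc² = 15400 MeV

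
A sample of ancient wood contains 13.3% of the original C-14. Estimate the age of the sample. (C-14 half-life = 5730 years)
Age = t½ × log₂(1/ratio) = 16680 years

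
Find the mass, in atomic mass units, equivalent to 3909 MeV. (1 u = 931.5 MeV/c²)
m = E/c² = 4.196 u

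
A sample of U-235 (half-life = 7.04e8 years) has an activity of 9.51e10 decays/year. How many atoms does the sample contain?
N = A/λ = 9.659e19 atoms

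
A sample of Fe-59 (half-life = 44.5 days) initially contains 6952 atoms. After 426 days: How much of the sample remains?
N = N₀(1/2)^(t/t½) = 9.127 atoms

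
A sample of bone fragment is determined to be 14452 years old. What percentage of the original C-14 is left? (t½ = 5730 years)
N/N₀ = (1/2)^(t/t½) = 0.1741 = 17.4%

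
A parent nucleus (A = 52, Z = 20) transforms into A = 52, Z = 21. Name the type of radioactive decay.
ΔA = 0, ΔZ = +1 ⇒ beta-minus decay (β⁻)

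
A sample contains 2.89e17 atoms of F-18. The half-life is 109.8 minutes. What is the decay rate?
A = λN = 1.824e15 decays/minute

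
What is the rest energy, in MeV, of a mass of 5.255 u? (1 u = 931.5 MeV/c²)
E = mc² = 4895 MeV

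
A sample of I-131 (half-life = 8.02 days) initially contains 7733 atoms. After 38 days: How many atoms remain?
N = N₀(1/2)^(t/t½) = 289.7 atoms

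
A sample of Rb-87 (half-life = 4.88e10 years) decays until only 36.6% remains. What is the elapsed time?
t = t½ × log₂(N₀/N) = 7.076e10 years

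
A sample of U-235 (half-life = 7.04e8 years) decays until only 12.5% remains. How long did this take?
t = t½ × log₂(N₀/N) = 2.112e9 years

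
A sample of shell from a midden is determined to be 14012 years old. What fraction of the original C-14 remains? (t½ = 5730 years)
N/N₀ = (1/2)^(t/t½) = 0.1836 = 18.4%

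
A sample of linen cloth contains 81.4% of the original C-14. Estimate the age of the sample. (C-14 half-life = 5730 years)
Age = t½ × log₂(1/ratio) = 1701 years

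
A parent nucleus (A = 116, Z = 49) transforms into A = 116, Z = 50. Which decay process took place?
ΔA = 0, ΔZ = +1 ⇒ beta-minus decay (β⁻)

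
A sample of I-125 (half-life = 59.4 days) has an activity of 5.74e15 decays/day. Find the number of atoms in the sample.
N = A/λ = 4.919e17 atoms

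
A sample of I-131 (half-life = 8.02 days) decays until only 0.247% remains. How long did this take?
t = t½ × log₂(N₀/N) = 69.46 days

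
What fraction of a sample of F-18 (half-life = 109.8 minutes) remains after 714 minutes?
N/N₀ = (1/2)^(t/t½) = 0.01103 = 1.1%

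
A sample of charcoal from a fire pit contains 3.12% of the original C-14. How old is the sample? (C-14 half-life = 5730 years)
Age = t½ × log₂(1/ratio) = 28660 years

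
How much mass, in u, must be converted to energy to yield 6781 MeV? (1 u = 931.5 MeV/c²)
m = E/c² = 7.28 u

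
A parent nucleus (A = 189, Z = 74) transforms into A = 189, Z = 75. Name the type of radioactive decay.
ΔA = 0, ΔZ = +1 ⇒ beta-minus decay (β⁻)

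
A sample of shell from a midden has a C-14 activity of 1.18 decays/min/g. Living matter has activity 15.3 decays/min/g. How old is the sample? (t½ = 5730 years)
Age = t½ × log₂(A₀/A) = 21180 years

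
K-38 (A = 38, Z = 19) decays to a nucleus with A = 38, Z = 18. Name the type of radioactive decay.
ΔA = 0, ΔZ = -1 ⇒ beta-plus decay (β⁺) or electron capture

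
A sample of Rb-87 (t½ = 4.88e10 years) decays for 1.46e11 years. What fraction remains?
N/N₀ = (1/2)^(t/t½) = 0.1257 = 12.6%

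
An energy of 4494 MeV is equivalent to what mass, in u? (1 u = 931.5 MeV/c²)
m = E/c² = 4.824 u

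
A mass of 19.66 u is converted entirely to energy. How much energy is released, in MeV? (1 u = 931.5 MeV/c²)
E = mc² = 18310 MeV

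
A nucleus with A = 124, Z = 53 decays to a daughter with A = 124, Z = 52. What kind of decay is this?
ΔA = 0, ΔZ = -1 ⇒ beta-plus decay (β⁺) or electron capture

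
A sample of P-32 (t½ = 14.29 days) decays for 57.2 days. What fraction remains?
N/N₀ = (1/2)^(t/t½) = 0.06238 = 6.24%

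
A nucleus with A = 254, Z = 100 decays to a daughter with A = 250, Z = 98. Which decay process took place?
ΔA = -4, ΔZ = -2 ⇒ alpha decay (α)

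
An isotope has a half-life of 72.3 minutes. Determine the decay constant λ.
λ = ln(2)/t½ = 0.009587 minute⁻¹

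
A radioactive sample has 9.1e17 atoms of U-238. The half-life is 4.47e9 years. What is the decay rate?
A = λN = 1.411e8 decays/year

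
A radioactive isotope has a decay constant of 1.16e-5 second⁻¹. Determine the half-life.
t½ = ln(2)/λ = 59750 seconds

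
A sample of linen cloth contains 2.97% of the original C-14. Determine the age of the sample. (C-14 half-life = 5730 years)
Age = t½ × log₂(1/ratio) = 29070 years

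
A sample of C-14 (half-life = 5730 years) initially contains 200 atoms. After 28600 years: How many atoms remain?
N = N₀(1/2)^(t/t½) = 6.288 atoms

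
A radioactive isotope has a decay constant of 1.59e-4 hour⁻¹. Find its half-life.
t½ = ln(2)/λ = 4359 hours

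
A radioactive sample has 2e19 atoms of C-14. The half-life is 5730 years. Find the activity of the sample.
A = λN = 2.419e15 decays/year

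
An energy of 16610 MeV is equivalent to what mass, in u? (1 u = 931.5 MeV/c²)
m = E/c² = 17.83 u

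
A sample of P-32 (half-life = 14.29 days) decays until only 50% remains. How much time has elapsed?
t = t½ × log₂(N₀/N) = 14.29 days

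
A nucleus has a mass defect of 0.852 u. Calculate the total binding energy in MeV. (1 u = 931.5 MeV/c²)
B.E. = Δm × 931.5 = 793.6 MeV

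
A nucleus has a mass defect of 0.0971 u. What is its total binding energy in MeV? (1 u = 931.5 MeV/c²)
B.E. = Δm × 931.5 = 90.45 MeV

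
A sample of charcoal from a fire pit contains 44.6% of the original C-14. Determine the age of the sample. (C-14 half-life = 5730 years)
Age = t½ × log₂(1/ratio) = 6675 years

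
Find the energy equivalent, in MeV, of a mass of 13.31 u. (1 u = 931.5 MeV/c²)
E = mc² = 12400 MeV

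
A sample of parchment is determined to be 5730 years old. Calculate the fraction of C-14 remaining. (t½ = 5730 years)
N/N₀ = (1/2)^(t/t½) = 0.5 = 50%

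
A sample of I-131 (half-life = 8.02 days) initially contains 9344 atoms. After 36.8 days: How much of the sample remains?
N = N₀(1/2)^(t/t½) = 388.4 atoms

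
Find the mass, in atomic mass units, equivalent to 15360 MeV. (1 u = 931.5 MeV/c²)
m = E/c² = 16.49 u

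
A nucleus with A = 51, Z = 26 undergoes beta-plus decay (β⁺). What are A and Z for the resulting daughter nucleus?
Daughter: A = 51, Z = 25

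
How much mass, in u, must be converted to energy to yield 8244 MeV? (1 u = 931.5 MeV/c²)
m = E/c² = 8.85 u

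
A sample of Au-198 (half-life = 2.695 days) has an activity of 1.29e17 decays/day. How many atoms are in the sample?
N = A/λ = 5.016e17 atoms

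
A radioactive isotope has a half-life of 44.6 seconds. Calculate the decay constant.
λ = ln(2)/t½ = 0.01554 second⁻¹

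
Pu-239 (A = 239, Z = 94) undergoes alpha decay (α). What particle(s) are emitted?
α particle = ⁴₂He (2 protons + 2 neutrons)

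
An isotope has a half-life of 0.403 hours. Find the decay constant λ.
λ = ln(2)/t½ = 1.72 hour⁻¹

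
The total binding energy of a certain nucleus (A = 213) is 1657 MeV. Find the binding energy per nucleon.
B.E./A = 1657/213 = 7.779 MeV/nucleon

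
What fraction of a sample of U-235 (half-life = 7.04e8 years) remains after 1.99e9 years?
N/N₀ = (1/2)^(t/t½) = 0.141 = 14.1%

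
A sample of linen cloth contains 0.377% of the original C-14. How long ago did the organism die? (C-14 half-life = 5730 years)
Age = t½ × log₂(1/ratio) = 46130 years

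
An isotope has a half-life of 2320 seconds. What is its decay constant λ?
λ = ln(2)/t½ = 2.988e-4 second⁻¹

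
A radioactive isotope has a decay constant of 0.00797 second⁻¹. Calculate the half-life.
t½ = ln(2)/λ = 86.97 seconds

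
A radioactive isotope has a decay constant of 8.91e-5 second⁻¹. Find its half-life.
t½ = ln(2)/λ = 7779 seconds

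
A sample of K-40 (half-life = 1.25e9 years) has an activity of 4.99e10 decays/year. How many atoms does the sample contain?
N = A/λ = 8.999e19 atoms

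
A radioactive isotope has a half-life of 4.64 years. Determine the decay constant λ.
λ = ln(2)/t½ = 0.1494 year⁻¹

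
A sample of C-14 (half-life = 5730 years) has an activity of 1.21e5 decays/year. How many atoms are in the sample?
N = A/λ = 1e9 atoms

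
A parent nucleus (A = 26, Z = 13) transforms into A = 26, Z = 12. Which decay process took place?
ΔA = 0, ΔZ = -1 ⇒ beta-plus decay (β⁺) or electron capture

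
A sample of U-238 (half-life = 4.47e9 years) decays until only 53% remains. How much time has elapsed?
t = t½ × log₂(N₀/N) = 4.094e9 years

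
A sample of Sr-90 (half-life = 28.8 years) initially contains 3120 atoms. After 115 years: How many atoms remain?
N = N₀(1/2)^(t/t½) = 195.9 atoms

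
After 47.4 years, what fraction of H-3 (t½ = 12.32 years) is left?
N/N₀ = (1/2)^(t/t½) = 0.06947 = 6.95%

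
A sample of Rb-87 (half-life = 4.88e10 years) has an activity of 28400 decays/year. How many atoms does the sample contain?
N = A/λ = 1.999e15 atoms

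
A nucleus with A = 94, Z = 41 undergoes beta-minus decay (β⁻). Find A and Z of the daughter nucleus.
Daughter: A = 94, Z = 42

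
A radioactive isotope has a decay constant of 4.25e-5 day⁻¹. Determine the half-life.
t½ = ln(2)/λ = 16310 days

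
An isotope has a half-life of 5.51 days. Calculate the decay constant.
λ = ln(2)/t½ = 0.1258 day⁻¹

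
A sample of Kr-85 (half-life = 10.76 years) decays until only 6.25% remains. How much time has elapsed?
t = t½ × log₂(N₀/N) = 43.04 years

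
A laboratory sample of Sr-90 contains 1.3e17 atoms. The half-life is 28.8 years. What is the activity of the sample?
A = λN = 3.129e15 decays/year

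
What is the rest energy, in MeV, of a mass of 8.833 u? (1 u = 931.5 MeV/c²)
E = mc² = 8228 MeV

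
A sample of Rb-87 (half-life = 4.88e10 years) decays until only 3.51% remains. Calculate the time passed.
t = t½ × log₂(N₀/N) = 2.358e11 years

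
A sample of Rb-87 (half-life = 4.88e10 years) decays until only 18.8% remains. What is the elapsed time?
t = t½ × log₂(N₀/N) = 1.177e11 years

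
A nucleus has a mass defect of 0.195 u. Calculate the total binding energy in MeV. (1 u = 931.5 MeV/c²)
B.E. = Δm × 931.5 = 181.6 MeV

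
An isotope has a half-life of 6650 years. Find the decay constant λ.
λ = ln(2)/t½ = 1.042e-4 year⁻¹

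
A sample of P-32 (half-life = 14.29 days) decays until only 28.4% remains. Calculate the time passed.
t = t½ × log₂(N₀/N) = 25.95 days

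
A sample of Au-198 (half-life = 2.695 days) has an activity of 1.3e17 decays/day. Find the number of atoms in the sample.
N = A/λ = 5.054e17 atoms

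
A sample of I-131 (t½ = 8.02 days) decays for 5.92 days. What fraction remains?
N/N₀ = (1/2)^(t/t½) = 0.5995 = 60%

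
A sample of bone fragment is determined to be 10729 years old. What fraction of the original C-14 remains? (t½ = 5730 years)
N/N₀ = (1/2)^(t/t½) = 0.2731 = 27.3%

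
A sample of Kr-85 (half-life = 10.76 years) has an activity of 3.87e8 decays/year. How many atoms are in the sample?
N = A/λ = 6.008e9 atoms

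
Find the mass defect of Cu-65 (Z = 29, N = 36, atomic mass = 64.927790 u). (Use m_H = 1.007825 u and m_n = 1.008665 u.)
Δm = Z·m_H + N·m_n − M = 0.6111 u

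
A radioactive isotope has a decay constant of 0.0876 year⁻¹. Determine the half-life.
t½ = ln(2)/λ = 7.913 years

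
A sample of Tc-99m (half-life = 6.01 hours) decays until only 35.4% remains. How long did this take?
t = t½ × log₂(N₀/N) = 9.004 hours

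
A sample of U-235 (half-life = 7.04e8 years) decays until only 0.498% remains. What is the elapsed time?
t = t½ × log₂(N₀/N) = 5.385e9 years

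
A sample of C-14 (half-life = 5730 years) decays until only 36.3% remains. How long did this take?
t = t½ × log₂(N₀/N) = 8377 years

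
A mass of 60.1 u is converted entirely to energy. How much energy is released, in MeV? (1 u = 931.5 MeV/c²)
E = mc² = 55980 MeV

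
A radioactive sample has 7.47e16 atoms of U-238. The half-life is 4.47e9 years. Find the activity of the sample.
A = λN = 1.158e7 decays/year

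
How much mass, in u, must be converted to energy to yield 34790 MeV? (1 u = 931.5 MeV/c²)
m = E/c² = 37.35 u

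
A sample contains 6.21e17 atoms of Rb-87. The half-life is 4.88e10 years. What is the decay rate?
A = λN = 8.821e6 decays/year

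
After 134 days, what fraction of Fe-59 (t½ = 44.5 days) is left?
N/N₀ = (1/2)^(t/t½) = 0.124 = 12.4%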